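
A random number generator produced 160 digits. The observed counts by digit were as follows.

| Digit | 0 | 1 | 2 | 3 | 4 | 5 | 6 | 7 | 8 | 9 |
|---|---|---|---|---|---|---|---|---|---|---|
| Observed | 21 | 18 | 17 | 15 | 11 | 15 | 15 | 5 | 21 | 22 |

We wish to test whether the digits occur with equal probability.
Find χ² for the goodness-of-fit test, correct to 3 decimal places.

Under H₀ each category has probability 1/10, so each expected count is 160/10 = 16.
cat         O        E   (O−E)²/E
0          21       16     1.5625
1          18       16     0.2500
2          17       16     0.0625
3          15       16     0.0625
4          11       16     1.5625
5          15       16     0.0625
6          15       16     0.0625
7           5       16     7.5625
8          21       16     1.5625
9          22       16     2.2500
Sum = 15.000

15.000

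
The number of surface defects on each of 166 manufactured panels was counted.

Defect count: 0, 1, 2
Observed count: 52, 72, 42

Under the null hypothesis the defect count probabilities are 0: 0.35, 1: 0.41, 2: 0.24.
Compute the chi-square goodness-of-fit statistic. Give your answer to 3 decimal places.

0.986

Expected counts E_i = n·p_i: 166×0.35 = 58.1, 166×0.41 = 68.06, 166×0.24 = 39.84.
cat         O        E   (O−E)²/E
0          52     58.1     0.6404
1          72    68.06     0.2281
2          42    39.84     0.1171
Sum = 0.986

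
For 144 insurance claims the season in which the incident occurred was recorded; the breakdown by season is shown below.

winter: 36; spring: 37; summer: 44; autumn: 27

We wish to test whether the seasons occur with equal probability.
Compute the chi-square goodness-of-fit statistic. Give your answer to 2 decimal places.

4.06

Under H₀ each category has probability 1/4, so each expected count is 144/4 = 36.
cat         O        E   (O−E)²/E
winter     36       36      0.000
spring     37       36      0.028
summer     44       36      1.778
autumn     27       36      2.250
Sum = 4.06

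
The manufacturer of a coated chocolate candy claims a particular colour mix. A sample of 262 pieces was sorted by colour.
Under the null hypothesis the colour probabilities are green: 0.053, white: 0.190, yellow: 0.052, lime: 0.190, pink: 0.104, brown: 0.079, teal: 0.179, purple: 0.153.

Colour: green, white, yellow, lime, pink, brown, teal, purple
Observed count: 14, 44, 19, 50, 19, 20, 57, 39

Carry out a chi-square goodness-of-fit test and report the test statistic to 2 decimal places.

Expected counts E_i = n·p_i: 262×0.053 = 13.886, 262×0.190 = 49.78, 262×0.052 = 13.624, 262×0.190 = 49.78, 262×0.104 = 27.248, 262×0.079 = 20.698, 262×0.179 = 46.898, 262×0.153 = 40.086.
cat         O        E   (O−E)²/E
green      14   13.886      0.001
white      44    49.78      0.671
yellow     19   13.624      2.121
lime       50    49.78      0.001
pink       19   27.248      2.497
brown      20   20.698      0.024
teal       57   46.898      2.176
purple     39   40.086      0.029
Sum = 7.52

7.52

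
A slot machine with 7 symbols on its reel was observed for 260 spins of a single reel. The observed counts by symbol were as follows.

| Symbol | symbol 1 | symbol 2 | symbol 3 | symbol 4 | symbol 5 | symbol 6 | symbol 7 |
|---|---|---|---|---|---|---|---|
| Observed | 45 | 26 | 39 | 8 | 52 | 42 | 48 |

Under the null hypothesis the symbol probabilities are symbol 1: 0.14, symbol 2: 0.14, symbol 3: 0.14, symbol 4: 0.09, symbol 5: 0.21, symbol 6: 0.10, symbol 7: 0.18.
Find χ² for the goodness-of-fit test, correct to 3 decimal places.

Expected counts E_i = n·p_i: 260×0.14 = 36.4, 260×0.14 = 36.4, 260×0.14 = 36.4, 260×0.09 = 23.4, 260×0.21 = 54.6, 260×0.10 = 26, 260×0.18 = 46.8.
cat           O        E   (O−E)²/E
symbol 1     45     36.4     2.0319
symbol 2     26     36.4     2.9714
symbol 3     39     36.4     0.1857
symbol 4      8     23.4    10.1350
symbol 5     52     54.6     0.1238
symbol 6     42       26     9.8462
symbol 7     48     46.8     0.0308
Sum = 25.325

25.325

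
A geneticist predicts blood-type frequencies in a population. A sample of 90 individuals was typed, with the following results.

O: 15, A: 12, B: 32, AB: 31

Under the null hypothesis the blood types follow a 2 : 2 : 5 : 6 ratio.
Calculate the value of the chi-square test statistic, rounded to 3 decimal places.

Ratio total = 15. Expected counts: 90×2/15 = 12, 90×2/15 = 12, 90×5/15 = 30, 90×6/15 = 36.
cat         O        E   (O−E)²/E
O          15       12     0.7500
A          12       12     0.0000
B          32       30     0.1333
AB         31       36     0.6944
Sum = 1.578

1.578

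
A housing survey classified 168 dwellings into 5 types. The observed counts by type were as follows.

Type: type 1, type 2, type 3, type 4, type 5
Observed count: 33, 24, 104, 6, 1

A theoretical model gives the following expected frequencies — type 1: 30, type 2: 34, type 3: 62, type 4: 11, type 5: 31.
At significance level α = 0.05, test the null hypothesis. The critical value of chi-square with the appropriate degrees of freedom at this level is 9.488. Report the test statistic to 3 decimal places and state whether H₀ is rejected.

cat         O        E   (O−E)²/E
type 1     33       30     0.3000
type 2     24       34     2.9412
type 3    104       62    28.4516
type 4      6       11     2.2727
type 5      1       31    29.0323
Sum = 62.998
df = 4. Since 62.998 > 9.488, we reject H₀.

62.998; reject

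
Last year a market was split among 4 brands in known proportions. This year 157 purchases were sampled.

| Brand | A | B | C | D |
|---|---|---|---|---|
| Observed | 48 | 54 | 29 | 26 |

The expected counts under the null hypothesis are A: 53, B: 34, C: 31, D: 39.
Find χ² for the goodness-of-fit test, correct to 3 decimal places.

16.699

cat         O        E   (O−E)²/E
A          48       53     0.4717
B          54       34    11.7647
C          29       31     0.1290
D          26       39     4.3333
Sum = 16.699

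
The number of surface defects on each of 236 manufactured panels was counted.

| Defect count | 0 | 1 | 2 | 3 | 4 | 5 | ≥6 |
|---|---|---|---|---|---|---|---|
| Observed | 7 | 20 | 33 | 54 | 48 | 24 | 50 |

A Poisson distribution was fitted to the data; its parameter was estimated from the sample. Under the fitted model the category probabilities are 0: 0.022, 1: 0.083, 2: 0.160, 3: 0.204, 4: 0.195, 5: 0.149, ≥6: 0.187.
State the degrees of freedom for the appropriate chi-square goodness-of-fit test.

5

There are k = 7 categories and 1 parameter estimated from the data, so df = 7 − 1 − 1 = 5.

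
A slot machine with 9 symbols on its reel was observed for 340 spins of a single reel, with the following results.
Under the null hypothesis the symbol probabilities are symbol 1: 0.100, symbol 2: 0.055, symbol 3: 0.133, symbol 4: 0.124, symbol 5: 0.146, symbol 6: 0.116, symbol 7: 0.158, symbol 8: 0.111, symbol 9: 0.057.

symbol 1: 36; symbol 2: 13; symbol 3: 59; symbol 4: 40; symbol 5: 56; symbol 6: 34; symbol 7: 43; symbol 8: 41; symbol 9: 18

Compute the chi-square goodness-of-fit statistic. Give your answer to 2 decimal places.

Expected counts E_i = n·p_i: 340×0.100 = 34, 340×0.055 = 18.7, 340×0.133 = 45.22, 340×0.124 = 42.16, 340×0.146 = 49.64, 340×0.116 = 39.44, 340×0.158 = 53.72, 340×0.111 = 37.74, 340×0.057 = 19.38.
symbol 1: (36 − 34)²/34 = 4/34 = 0.118
symbol 2: (13 − 18.7)²/18.7 = 32.49/18.7 = 1.737
symbol 3: (59 − 45.22)²/45.22 = 189.8884/45.22 = 4.199
symbol 4: (40 − 42.16)²/42.16 = 4.6656/42.16 = 0.111
symbol 5: (56 − 49.64)²/49.64 = 40.4496/49.64 = 0.815
symbol 6: (34 − 39.44)²/39.44 = 29.5936/39.44 = 0.750
symbol 7: (43 − 53.72)²/53.72 = 114.9184/53.72 = 2.139
symbol 8: (41 − 37.74)²/37.74 = 10.6276/37.74 = 0.282
symbol 9: (18 − 19.38)²/19.38 = 1.9044/19.38 = 0.098
Sum = 10.25

10.25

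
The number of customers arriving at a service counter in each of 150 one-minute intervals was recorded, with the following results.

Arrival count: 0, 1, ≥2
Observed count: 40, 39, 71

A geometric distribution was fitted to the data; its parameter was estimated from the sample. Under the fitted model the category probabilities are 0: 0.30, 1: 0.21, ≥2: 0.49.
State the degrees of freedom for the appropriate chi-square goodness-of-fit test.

There are k = 3 categories and 1 parameter estimated from the data, so df = 3 − 1 − 1 = 1.

1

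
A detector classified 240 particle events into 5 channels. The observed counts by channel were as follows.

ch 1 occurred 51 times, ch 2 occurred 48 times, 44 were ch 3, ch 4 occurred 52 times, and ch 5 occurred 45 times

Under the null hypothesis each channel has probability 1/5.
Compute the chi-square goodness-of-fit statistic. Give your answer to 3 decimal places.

Expected count for each of the 5 categories: 240/5 = 48.
ch 1: (51 − 48)²/48 = 9/48 = 0.1875
ch 2: (48 − 48)²/48 = 0/48 = 0.0000
ch 3: (44 − 48)²/48 = 16/48 = 0.3333
ch 4: (52 − 48)²/48 = 16/48 = 0.3333
ch 5: (45 − 48)²/48 = 9/48 = 0.1875
Sum = 1.042

1.042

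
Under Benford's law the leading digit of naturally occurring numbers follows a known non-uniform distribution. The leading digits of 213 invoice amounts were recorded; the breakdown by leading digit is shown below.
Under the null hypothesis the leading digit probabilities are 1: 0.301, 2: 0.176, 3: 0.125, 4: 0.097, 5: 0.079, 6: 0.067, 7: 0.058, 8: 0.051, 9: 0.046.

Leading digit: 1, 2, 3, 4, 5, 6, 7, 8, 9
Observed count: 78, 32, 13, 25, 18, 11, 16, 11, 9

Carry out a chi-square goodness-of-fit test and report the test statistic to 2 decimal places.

Expected counts E_i = n·p_i: 213×0.301 = 64.113, 213×0.176 = 37.488, 213×0.125 = 26.625, 213×0.097 = 20.661, 213×0.079 = 16.827, 213×0.067 = 14.271, 213×0.058 = 12.354, 213×0.051 = 10.863, 213×0.046 = 9.798.
cat         O        E   (O−E)²/E
1          78   64.113      3.008
2          32   37.488      0.803
3          13   26.625      6.972
4          25   20.661      0.911
5          18   16.827      0.082
6          11   14.271      0.750
7          16   12.354      1.076
8          11   10.863      0.002
9           9    9.798      0.065
Sum = 13.67

13.67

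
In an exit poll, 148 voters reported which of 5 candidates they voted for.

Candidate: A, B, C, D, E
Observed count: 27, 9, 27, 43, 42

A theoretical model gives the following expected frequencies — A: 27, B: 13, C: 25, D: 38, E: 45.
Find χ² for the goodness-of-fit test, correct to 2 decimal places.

χ² = (27−27)²/27 + (9−13)²/13 + (27−25)²/25 + (43−38)²/38 + (42−45)²/45
   = 0.000 + 1.231 + 0.160 + 0.658 + 0.200
Sum = 2.25

2.25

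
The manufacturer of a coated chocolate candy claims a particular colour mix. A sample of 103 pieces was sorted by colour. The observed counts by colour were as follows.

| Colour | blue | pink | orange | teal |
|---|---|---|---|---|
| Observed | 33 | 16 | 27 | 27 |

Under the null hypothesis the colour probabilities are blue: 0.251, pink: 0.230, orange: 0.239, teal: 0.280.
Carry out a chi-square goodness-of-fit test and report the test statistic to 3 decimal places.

4.820

Expected counts E_i = n·p_i: 103×0.251 = 25.853, 103×0.230 = 23.69, 103×0.239 = 24.617, 103×0.280 = 28.84.
blue: (33 − 25.853)²/25.853 = 51.079609/25.853 = 1.9758
pink: (16 − 23.69)²/23.69 = 59.1361/23.69 = 2.4962
orange: (27 − 24.617)²/24.617 = 5.678689/24.617 = 0.2307
teal: (27 − 28.84)²/28.84 = 3.3856/28.84 = 0.1174
Sum = 4.820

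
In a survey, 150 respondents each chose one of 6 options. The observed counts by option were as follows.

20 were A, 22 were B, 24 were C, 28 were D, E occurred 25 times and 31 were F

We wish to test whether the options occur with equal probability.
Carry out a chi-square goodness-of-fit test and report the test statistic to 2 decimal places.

Expected count for each of the 6 categories: 150/6 = 25.
χ² = (20−25)²/25 + (22−25)²/25 + (24−25)²/25 + (28−25)²/25 + (25−25)²/25 + (31−25)²/25
   = 1.000 + 0.360 + 0.040 + 0.360 + 0.000 + 1.440
Sum = 3.20

3.20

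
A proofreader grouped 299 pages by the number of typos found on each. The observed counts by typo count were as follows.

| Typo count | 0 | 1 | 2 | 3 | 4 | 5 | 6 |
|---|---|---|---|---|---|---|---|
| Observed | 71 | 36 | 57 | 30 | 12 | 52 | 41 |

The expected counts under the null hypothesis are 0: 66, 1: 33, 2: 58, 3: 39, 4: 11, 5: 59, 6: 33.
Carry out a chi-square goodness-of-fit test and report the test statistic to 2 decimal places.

5.61

cat         O        E   (O−E)²/E
0          71       66      0.379
1          36       33      0.273
2          57       58      0.017
3          30       39      2.077
4          12       11      0.091
5          52       59      0.831
6          41       33      1.939
Sum = 5.61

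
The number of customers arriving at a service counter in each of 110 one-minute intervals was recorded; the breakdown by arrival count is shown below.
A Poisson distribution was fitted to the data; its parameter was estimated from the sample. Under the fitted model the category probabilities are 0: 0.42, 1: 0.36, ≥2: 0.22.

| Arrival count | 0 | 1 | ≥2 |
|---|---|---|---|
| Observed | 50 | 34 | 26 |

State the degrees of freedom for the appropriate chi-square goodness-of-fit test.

1

There are k = 3 categories and 1 parameter estimated from the data, so df = 3 − 1 − 1 = 1.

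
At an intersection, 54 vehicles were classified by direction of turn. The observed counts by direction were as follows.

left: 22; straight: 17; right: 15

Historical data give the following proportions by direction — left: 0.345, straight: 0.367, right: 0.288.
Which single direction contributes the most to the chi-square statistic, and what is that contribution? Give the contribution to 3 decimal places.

Expected counts E_i = n·p_i: 54×0.345 = 18.63, 54×0.367 = 19.818, 54×0.288 = 15.552.
left: (22 − 18.63)²/18.63 = 11.3569/18.63 = 0.6096
straight: (17 − 19.818)²/19.818 = 7.941124/19.818 = 0.4007
right: (15 − 15.552)²/15.552 = 0.304704/15.552 = 0.0196
The largest term is for left: 0.610.

left, 0.610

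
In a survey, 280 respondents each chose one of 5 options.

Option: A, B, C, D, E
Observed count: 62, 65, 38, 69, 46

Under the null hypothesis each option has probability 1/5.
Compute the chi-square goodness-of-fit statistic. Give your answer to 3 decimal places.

12.679

Under H₀ each category has probability 1/5, so each expected count is 280/5 = 56.
χ² = (62−56)²/56 + (65−56)²/56 + (38−56)²/56 + (69−56)²/56 + (46−56)²/56
   = 0.6429 + 1.4464 + 5.7857 + 3.0179 + 1.7857
Sum = 12.679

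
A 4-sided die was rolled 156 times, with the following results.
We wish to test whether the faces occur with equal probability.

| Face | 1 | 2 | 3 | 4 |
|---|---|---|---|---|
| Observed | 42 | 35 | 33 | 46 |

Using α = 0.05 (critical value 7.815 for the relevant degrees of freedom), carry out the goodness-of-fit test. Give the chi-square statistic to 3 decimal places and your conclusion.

2.821; do not reject

Expected count for each of the 4 categories: 156/4 = 39.
cat         O        E   (O−E)²/E
1          42       39     0.2308
2          35       39     0.4103
3          33       39     0.9231
4          46       39     1.2564
Sum = 2.821
df = 3. Since 2.821 < 7.815, we do not reject H₀.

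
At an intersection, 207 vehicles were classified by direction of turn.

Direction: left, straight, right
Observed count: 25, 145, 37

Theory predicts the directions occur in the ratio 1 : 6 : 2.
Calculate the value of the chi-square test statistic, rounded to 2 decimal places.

2.29

Ratio total = 9. Expected counts: 207×1/9 = 23, 207×6/9 = 138, 207×2/9 = 46.
χ² = (25−23)²/23 + (145−138)²/138 + (37−46)²/46
   = 0.174 + 0.355 + 1.761
Sum = 2.29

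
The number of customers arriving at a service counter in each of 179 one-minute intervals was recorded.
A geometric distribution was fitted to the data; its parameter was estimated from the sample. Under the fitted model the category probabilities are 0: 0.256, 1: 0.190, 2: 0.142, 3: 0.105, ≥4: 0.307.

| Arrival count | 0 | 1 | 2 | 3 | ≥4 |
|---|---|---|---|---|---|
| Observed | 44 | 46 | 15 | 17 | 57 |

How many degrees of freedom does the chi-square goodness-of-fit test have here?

There are k = 5 categories and 1 parameter estimated from the data, so df = 5 − 1 − 1 = 3.

3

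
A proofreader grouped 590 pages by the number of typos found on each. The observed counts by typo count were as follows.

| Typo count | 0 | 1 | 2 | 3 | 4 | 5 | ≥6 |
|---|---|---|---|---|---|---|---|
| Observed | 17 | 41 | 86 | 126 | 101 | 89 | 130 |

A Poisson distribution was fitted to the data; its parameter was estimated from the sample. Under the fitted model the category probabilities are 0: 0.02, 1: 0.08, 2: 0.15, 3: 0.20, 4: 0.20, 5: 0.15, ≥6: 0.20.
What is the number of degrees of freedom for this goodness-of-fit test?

5

There are k = 7 categories and 1 parameter estimated from the data, so df = 7 − 1 − 1 = 5.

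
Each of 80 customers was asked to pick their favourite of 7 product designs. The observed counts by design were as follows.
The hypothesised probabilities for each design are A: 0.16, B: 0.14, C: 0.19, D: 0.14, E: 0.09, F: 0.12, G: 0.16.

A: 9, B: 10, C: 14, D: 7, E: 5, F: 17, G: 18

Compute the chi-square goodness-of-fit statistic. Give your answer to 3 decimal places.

Expected counts E_i = n·p_i: 80×0.16 = 12.8, 80×0.14 = 11.2, 80×0.19 = 15.2, 80×0.14 = 11.2, 80×0.09 = 7.2, 80×0.12 = 9.6, 80×0.16 = 12.8.
cat         O        E   (O−E)²/E
A           9     12.8     1.1281
B          10     11.2     0.1286
C          14     15.2     0.0947
D           7     11.2     1.5750
E           5      7.2     0.6722
F          17      9.6     5.7042
G          18     12.8     2.1125
Sum = 11.415

11.415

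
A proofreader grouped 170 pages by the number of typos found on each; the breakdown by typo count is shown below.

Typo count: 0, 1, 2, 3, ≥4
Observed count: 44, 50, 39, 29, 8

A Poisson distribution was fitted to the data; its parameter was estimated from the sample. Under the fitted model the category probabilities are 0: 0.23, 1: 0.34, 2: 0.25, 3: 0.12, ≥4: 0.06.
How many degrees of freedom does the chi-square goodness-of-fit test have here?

There are k = 5 categories and 1 parameter estimated from the data, so df = 5 − 1 − 1 = 3.

3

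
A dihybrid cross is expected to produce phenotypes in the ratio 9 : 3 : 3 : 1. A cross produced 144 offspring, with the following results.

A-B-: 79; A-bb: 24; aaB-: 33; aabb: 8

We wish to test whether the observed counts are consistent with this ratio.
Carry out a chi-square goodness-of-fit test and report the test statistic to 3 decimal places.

Ratio total = 16. Expected counts: 144×9/16 = 81, 144×3/16 = 27, 144×3/16 = 27, 144×1/16 = 9.
cat         O        E   (O−E)²/E
A-B-       79       81     0.0494
A-bb       24       27     0.3333
aaB-       33       27     1.3333
aabb        8        9     0.1111
Sum = 1.827

1.827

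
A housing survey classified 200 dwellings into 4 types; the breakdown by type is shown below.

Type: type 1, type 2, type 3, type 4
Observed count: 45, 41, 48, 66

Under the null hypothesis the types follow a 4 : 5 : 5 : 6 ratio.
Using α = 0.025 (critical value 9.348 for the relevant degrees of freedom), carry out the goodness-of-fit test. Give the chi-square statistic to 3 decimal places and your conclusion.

2.925; do not reject

Ratio total = 20. Expected counts: 200×4/20 = 40, 200×5/20 = 50, 200×5/20 = 50, 200×6/20 = 60.
type 1: (45 − 40)²/40 = 25/40 = 0.6250
type 2: (41 − 50)²/50 = 81/50 = 1.6200
type 3: (48 − 50)²/50 = 4/50 = 0.0800
type 4: (66 − 60)²/60 = 36/60 = 0.6000
Sum = 2.925
df = 3. Since 2.925 < 9.348, we do not reject H₀.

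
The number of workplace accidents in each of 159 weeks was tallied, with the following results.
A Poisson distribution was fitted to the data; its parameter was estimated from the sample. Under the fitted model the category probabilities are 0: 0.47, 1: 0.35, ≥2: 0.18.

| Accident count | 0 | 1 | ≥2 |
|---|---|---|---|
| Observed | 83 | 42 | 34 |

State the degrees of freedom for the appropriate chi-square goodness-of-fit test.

There are k = 3 categories and 1 parameter estimated from the data, so df = 3 − 1 − 1 = 1.

1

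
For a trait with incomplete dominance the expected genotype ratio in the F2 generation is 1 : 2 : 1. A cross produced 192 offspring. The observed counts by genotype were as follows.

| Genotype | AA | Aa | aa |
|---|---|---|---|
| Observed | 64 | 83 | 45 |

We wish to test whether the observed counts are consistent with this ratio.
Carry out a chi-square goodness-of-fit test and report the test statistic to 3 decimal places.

7.281

Ratio total = 4. Expected counts: 192×1/4 = 48, 192×2/4 = 96, 192×1/4 = 48.
cat         O        E   (O−E)²/E
AA         64       48     5.3333
Aa         83       96     1.7604
aa         45       48     0.1875
Sum = 7.281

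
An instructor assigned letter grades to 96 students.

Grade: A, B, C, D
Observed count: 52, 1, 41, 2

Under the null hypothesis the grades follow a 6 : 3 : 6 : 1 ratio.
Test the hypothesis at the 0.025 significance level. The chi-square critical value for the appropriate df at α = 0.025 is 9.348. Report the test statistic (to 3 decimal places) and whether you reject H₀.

26.528; reject

Ratio total = 16. Expected counts: 96×6/16 = 36, 96×3/16 = 18, 96×6/16 = 36, 96×1/16 = 6.
cat         O        E   (O−E)²/E
A          52       36     7.1111
B           1       18    16.0556
C          41       36     0.6944
D           2        6     2.6667
Sum = 26.528
df = 3. Since 26.528 > 9.348, we reject H₀.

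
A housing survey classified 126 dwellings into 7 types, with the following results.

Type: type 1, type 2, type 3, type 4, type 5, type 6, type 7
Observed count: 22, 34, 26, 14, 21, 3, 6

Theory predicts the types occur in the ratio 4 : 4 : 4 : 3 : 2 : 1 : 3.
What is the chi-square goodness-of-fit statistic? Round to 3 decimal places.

21.639

Ratio total = 21. Expected counts: 126×4/21 = 24, 126×4/21 = 24, 126×4/21 = 24, 126×3/21 = 18, 126×2/21 = 12, 126×1/21 = 6, 126×3/21 = 18.
cat         O        E   (O−E)²/E
type 1     22       24     0.1667
type 2     34       24     4.1667
type 3     26       24     0.1667
type 4     14       18     0.8889
type 5     21       12     6.7500
type 6      3        6     1.5000
type 7      6       18     8.0000
Sum = 21.639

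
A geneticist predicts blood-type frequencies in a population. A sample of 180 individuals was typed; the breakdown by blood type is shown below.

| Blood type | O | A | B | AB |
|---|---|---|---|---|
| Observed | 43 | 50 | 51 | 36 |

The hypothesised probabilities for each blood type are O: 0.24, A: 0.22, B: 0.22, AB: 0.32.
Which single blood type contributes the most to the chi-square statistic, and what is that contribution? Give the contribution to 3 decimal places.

AB, 8.100

Expected counts E_i = n·p_i: 180×0.24 = 43.2, 180×0.22 = 39.6, 180×0.22 = 39.6, 180×0.32 = 57.6.
cat         O        E   (O−E)²/E
O          43     43.2     0.0009
A          50     39.6     2.7313
B          51     39.6     3.2818
AB         36     57.6     8.1000
The largest term is for AB: 8.100.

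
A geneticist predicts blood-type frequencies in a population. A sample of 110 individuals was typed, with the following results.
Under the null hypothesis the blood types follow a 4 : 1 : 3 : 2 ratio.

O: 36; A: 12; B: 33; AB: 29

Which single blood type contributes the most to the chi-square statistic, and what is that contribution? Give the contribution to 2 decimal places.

AB, 2.23

Ratio total = 10. Expected counts: 110×4/10 = 44, 110×1/10 = 11, 110×3/10 = 33, 110×2/10 = 22.
O: (36 − 44)²/44 = 64/44 = 1.455
A: (12 − 11)²/11 = 1/11 = 0.091
B: (33 − 33)²/33 = 0/33 = 0.000
AB: (29 − 22)²/22 = 49/22 = 2.227
The largest term is for AB: 2.23.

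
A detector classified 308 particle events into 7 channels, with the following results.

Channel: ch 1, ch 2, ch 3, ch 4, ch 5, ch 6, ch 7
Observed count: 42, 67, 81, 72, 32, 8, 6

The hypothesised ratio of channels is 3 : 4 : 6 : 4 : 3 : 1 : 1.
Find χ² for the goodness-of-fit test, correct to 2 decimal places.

16.36

Ratio total = 22. Expected counts: 308×3/22 = 42, 308×4/22 = 56, 308×6/22 = 84, 308×4/22 = 56, 308×3/22 = 42, 308×1/22 = 14, 308×1/22 = 14.
χ² = (42−42)²/42 + (67−56)²/56 + (81−84)²/84 + (72−56)²/56 + (32−42)²/42 + (8−14)²/14 + (6−14)²/14
   = 0.000 + 2.161 + 0.107 + 4.571 + 2.381 + 2.571 + 4.571
Sum = 16.36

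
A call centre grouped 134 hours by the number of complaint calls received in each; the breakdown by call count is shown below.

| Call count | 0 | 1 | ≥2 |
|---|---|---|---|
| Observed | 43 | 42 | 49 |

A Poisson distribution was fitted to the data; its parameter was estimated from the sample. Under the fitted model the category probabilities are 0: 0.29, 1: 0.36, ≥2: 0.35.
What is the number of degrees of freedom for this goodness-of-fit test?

1

There are k = 3 categories and 1 parameter estimated from the data, so df = 3 − 1 − 1 = 1.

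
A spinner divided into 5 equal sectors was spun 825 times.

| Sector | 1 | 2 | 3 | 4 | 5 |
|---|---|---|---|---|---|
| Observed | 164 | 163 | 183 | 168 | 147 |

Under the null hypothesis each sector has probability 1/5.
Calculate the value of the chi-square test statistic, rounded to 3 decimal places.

Under H₀ each category has probability 1/5, so each expected count is 825/5 = 165.
1: (164 − 165)²/165 = 1/165 = 0.0061
2: (163 − 165)²/165 = 4/165 = 0.0242
3: (183 − 165)²/165 = 324/165 = 1.9636
4: (168 − 165)²/165 = 9/165 = 0.0545
5: (147 − 165)²/165 = 324/165 = 1.9636
Sum = 4.012

4.012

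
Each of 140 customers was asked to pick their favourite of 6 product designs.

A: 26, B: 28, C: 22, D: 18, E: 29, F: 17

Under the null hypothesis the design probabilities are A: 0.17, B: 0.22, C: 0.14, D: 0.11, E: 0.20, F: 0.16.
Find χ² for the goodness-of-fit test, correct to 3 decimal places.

2.528

Expected counts E_i = n·p_i: 140×0.17 = 23.8, 140×0.22 = 30.8, 140×0.14 = 19.6, 140×0.11 = 15.4, 140×0.20 = 28, 140×0.16 = 22.4.
cat         O        E   (O−E)²/E
A          26     23.8     0.2034
B          28     30.8     0.2545
C          22     19.6     0.2939
D          18     15.4     0.4390
E          29       28     0.0357
F          17     22.4     1.3018
Sum = 2.528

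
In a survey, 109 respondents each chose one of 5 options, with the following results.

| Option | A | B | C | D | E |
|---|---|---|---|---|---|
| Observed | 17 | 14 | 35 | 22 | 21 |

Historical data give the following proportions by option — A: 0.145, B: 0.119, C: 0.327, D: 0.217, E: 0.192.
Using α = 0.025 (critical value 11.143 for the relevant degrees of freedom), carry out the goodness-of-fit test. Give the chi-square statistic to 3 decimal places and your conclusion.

Expected counts E_i = n·p_i: 109×0.145 = 15.805, 109×0.119 = 12.971, 109×0.327 = 35.643, 109×0.217 = 23.653, 109×0.192 = 20.928.
cat         O        E   (O−E)²/E
A          17   15.805     0.0904
B          14   12.971     0.0816
C          35   35.643     0.0116
D          22   23.653     0.1155
E          21   20.928     0.0002
Sum = 0.299
df = 4. Since 0.299 < 11.143, we do not reject H₀.

0.299; do not reject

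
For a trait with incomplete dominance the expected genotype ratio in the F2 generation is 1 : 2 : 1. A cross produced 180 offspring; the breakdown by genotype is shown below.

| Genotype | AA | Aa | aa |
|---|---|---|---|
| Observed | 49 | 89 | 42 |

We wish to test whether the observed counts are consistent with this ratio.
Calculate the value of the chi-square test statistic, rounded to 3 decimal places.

Ratio total = 4. Expected counts: 180×1/4 = 45, 180×2/4 = 90, 180×1/4 = 45.
AA: (49 − 45)²/45 = 16/45 = 0.3556
Aa: (89 − 90)²/90 = 1/90 = 0.0111
aa: (42 − 45)²/45 = 9/45 = 0.2000
Sum = 0.567

0.567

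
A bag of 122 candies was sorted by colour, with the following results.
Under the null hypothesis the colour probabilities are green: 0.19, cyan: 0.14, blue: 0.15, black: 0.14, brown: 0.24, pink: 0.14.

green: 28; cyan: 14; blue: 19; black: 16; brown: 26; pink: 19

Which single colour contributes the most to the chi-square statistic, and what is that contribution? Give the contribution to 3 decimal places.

green, 1.002

Expected counts E_i = n·p_i: 122×0.19 = 23.18, 122×0.14 = 17.08, 122×0.15 = 18.3, 122×0.14 = 17.08, 122×0.24 = 29.28, 122×0.14 = 17.08.
cat         O        E   (O−E)²/E
green      28    23.18     1.0023
cyan       14    17.08     0.5554
blue       19     18.3     0.0268
black      16    17.08     0.0683
brown      26    29.28     0.3674
pink       19    17.08     0.2158
The largest term is for green: 1.002.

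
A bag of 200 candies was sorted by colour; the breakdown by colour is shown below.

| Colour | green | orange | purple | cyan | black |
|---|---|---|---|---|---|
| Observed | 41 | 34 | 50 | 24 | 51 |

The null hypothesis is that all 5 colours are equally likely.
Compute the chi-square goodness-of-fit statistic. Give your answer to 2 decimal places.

Under H₀ each category has probability 1/5, so each expected count is 200/5 = 40.
χ² = (41−40)²/40 + (34−40)²/40 + (50−40)²/40 + (24−40)²/40 + (51−40)²/40
   = 0.025 + 0.900 + 2.500 + 6.400 + 3.025
Sum = 12.85

12.85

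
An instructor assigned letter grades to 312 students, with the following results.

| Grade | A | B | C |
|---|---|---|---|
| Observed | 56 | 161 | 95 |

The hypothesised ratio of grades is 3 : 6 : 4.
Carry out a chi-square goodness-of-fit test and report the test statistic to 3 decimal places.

5.573

Ratio total = 13. Expected counts: 312×3/13 = 72, 312×6/13 = 144, 312×4/13 = 96.
χ² = (56−72)²/72 + (161−144)²/144 + (95−96)²/96
   = 3.5556 + 2.0069 + 0.0104
Sum = 5.573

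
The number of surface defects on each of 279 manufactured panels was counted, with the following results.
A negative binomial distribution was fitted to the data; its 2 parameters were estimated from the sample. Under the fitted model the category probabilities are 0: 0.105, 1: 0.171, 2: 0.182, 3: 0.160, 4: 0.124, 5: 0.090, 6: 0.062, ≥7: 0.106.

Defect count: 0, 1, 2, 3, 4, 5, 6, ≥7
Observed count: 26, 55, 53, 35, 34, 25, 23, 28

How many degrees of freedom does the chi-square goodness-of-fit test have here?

5

There are k = 8 categories and 2 parameters estimated from the data, so df = 8 − 1 − 2 = 5.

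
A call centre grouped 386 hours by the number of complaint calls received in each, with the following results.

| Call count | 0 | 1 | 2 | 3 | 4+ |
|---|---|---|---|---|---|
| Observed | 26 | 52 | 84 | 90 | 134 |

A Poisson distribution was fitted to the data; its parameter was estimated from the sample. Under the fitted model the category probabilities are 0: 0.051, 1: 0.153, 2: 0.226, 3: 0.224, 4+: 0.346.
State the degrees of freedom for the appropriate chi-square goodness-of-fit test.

3

There are k = 5 categories and 1 parameter estimated from the data, so df = 5 − 1 − 1 = 3.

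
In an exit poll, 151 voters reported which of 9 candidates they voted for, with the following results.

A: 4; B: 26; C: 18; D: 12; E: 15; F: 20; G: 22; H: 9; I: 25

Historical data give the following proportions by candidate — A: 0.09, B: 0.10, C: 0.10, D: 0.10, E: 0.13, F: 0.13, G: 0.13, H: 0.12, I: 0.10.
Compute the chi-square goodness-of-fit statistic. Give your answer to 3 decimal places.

Expected counts E_i = n·p_i: 151×0.09 = 13.59, 151×0.10 = 15.1, 151×0.10 = 15.1, 151×0.10 = 15.1, 151×0.13 = 19.63, 151×0.13 = 19.63, 151×0.13 = 19.63, 151×0.12 = 18.12, 151×0.10 = 15.1.
χ² = (4−13.59)²/13.59 + (26−15.1)²/15.1 + (18−15.1)²/15.1 + (12−15.1)²/15.1 + (15−19.63)²/19.63 + (20−19.63)²/19.63 + (22−19.63)²/19.63 + (9−18.12)²/18.12 + (25−15.1)²/15.1
   = 6.7673 + 7.8682 + 0.5570 + 0.6364 + 1.0920 + 0.0070 + 0.2861 + 4.5902 + 6.4907
Sum = 28.295

28.295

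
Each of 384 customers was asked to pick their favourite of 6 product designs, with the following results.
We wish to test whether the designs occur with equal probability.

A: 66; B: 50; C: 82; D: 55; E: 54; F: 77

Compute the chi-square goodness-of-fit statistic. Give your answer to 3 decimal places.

13.656

Under H₀ each category has probability 1/6, so each expected count is 384/6 = 64.
cat         O        E   (O−E)²/E
A          66       64     0.0625
B          50       64     3.0625
C          82       64     5.0625
D          55       64     1.2656
E          54       64     1.5625
F          77       64     2.6406
Sum = 13.656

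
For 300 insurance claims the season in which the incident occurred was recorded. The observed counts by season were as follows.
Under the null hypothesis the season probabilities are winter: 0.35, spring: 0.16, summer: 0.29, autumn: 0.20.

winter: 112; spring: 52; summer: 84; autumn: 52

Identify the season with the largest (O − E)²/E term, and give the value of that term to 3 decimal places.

autumn, 1.067

Expected counts E_i = n·p_i: 300×0.35 = 105, 300×0.16 = 48, 300×0.29 = 87, 300×0.20 = 60.
winter: (112 − 105)²/105 = 49/105 = 0.4667
spring: (52 − 48)²/48 = 16/48 = 0.3333
summer: (84 − 87)²/87 = 9/87 = 0.1034
autumn: (52 − 60)²/60 = 64/60 = 1.0667
The largest term is for autumn: 1.067.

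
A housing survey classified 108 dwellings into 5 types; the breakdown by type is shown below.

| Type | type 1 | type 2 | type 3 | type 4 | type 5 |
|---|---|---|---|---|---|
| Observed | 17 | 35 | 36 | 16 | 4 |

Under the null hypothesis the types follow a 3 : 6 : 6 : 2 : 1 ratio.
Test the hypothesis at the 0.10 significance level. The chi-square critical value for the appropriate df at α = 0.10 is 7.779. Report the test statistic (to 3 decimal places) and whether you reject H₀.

Ratio total = 18. Expected counts: 108×3/18 = 18, 108×6/18 = 36, 108×6/18 = 36, 108×2/18 = 12, 108×1/18 = 6.
χ² = (17−18)²/18 + (35−36)²/36 + (36−36)²/36 + (16−12)²/12 + (4−6)²/6
   = 0.0556 + 0.0278 + 0.0000 + 1.3333 + 0.6667
Sum = 2.083
df = 4. Since 2.083 < 7.779, we do not reject H₀.

2.083; do not reject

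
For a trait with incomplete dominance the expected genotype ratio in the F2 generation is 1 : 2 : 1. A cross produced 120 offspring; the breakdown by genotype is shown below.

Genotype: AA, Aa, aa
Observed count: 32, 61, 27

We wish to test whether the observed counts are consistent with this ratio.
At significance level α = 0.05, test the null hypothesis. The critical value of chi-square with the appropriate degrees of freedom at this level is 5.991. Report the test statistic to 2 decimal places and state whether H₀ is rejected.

Ratio total = 4. Expected counts: 120×1/4 = 30, 120×2/4 = 60, 120×1/4 = 30.
cat         O        E   (O−E)²/E
AA         32       30      0.133
Aa         61       60      0.017
aa         27       30      0.300
Sum = 0.45
df = 2. Since 0.45 < 5.991, we do not reject H₀.

0.45; do not reject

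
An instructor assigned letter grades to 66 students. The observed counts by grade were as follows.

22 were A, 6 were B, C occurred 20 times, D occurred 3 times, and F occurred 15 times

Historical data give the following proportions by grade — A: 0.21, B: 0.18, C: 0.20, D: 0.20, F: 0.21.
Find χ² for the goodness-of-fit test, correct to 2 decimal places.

19.17

Expected counts E_i = n·p_i: 66×0.21 = 13.86, 66×0.18 = 11.88, 66×0.20 = 13.2, 66×0.20 = 13.2, 66×0.21 = 13.86.
χ² = (22−13.86)²/13.86 + (6−11.88)²/11.88 + (20−13.2)²/13.2 + (3−13.2)²/13.2 + (15−13.86)²/13.86
   = 4.781 + 2.910 + 3.503 + 7.882 + 0.094
Sum = 19.17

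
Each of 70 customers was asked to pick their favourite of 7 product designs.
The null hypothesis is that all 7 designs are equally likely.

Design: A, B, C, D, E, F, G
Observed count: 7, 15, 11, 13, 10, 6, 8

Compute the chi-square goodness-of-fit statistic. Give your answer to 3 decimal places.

6.400

Expected count for each of the 7 categories: 70/7 = 10.
cat         O        E   (O−E)²/E
A           7       10     0.9000
B          15       10     2.5000
C          11       10     0.1000
D          13       10     0.9000
E          10       10     0.0000
F           6       10     1.6000
G           8       10     0.4000
Sum = 6.400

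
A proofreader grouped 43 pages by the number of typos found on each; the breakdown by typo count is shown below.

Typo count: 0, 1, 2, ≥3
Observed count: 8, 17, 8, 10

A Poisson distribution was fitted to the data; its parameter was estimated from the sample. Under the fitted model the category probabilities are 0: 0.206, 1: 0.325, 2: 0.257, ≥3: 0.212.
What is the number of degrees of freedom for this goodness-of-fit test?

2

There are k = 4 categories and 1 parameter estimated from the data, so df = 4 − 1 − 1 = 2.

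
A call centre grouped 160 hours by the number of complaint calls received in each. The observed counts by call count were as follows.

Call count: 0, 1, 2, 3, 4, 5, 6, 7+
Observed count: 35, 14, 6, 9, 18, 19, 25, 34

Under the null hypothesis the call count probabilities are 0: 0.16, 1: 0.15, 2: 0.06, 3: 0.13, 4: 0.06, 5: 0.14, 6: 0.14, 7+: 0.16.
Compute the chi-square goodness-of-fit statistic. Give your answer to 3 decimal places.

Expected counts E_i = n·p_i: 160×0.16 = 25.6, 160×0.15 = 24, 160×0.06 = 9.6, 160×0.13 = 20.8, 160×0.06 = 9.6, 160×0.14 = 22.4, 160×0.14 = 22.4, 160×0.16 = 25.6.
0: (35 − 25.6)²/25.6 = 88.36/25.6 = 3.4516
1: (14 − 24)²/24 = 100/24 = 4.1667
2: (6 − 9.6)²/9.6 = 12.96/9.6 = 1.3500
3: (9 − 20.8)²/20.8 = 139.24/20.8 = 6.6942
4: (18 − 9.6)²/9.6 = 70.56/9.6 = 7.3500
5: (19 − 22.4)²/22.4 = 11.56/22.4 = 0.5161
6: (25 − 22.4)²/22.4 = 6.76/22.4 = 0.3018
7+: (34 − 25.6)²/25.6 = 70.56/25.6 = 2.7563
Sum = 26.587

26.587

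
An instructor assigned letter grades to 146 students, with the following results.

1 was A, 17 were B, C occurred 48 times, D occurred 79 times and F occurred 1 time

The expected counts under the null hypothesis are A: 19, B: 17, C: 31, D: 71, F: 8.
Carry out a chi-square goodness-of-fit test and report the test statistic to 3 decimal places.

33.402

χ² = (1−19)²/19 + (17−17)²/17 + (48−31)²/31 + (79−71)²/71 + (1−8)²/8
   = 17.0526 + 0.0000 + 9.3226 + 0.9014 + 6.1250
Sum = 33.402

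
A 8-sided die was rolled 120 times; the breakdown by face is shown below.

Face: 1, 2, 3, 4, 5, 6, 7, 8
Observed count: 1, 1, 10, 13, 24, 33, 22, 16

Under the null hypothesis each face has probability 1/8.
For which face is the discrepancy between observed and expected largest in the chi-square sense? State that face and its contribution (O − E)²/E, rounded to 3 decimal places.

Expected count for each of the 8 categories: 120/8 = 15.
1: (1 − 15)²/15 = 196/15 = 13.0667
2: (1 − 15)²/15 = 196/15 = 13.0667
3: (10 − 15)²/15 = 25/15 = 1.6667
4: (13 − 15)²/15 = 4/15 = 0.2667
5: (24 − 15)²/15 = 81/15 = 5.4000
6: (33 − 15)²/15 = 324/15 = 21.6000
7: (22 − 15)²/15 = 49/15 = 3.2667
8: (16 − 15)²/15 = 1/15 = 0.0667
The largest term is for 6: 21.600.

6, 21.600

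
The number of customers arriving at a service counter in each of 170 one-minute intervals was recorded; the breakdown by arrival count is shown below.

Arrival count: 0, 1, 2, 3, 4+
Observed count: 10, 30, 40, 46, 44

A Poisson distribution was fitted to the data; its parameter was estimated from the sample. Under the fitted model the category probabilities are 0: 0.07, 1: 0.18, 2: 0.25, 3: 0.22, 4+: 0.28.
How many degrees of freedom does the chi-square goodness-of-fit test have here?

There are k = 5 categories and 1 parameter estimated from the data, so df = 5 − 1 − 1 = 3.

3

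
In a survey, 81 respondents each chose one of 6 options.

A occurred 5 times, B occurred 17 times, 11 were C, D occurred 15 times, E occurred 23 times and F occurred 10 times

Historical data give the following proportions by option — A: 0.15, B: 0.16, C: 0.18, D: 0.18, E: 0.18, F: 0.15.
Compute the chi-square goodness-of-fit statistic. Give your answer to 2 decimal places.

11.60

Expected counts E_i = n·p_i: 81×0.15 = 12.15, 81×0.16 = 12.96, 81×0.18 = 14.58, 81×0.18 = 14.58, 81×0.18 = 14.58, 81×0.15 = 12.15.
cat         O        E   (O−E)²/E
A           5    12.15      4.208
B          17    12.96      1.259
C          11    14.58      0.879
D          15    14.58      0.012
E          23    14.58      4.863
F          10    12.15      0.380
Sum = 11.60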